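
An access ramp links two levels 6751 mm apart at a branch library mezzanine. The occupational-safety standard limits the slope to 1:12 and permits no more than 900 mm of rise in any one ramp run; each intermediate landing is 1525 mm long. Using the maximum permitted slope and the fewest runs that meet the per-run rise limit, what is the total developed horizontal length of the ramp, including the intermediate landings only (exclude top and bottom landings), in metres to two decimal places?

At most 900 each: 6751/900 = 7.50, giving 8 ramp runs. That means 7 intermediate landings.
Horizontal run for 6751 mm of rise at 1:12 is 6751 × 12 = 81012 mm.
7 intermediate landings contribute 7 × 1525 = 10675 mm.
Total developed length = 81012 + 10675 = 91687 mm.
= 91.69 m.

91.69 m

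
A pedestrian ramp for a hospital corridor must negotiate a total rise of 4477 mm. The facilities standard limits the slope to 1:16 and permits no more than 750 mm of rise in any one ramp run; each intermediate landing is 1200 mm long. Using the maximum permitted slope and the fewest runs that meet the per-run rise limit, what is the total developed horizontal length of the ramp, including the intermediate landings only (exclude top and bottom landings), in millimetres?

4477 / 750 = 5.969 → round up to 6 ramp runs. That means 5 intermediate landings.
Ramp run (horizontal) at 1:16: 4477 × 16 = 71632 mm.
5 intermediate landings contribute 5 × 1200 = 6000 mm.
Total developed length = 71632 + 6000 = 77632 mm.

77632 mm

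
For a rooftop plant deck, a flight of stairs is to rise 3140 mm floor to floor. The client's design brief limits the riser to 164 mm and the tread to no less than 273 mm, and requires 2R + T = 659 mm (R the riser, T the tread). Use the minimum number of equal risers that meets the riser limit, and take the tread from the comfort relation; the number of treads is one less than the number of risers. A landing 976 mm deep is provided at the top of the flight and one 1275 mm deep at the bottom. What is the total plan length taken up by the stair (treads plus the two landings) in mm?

3140 / 164 = 19.146 → round up to 20 risers.
Riser R = 3140 / 20 = 157 mm, within the 164 mm limit.
T = 659 − 2·157 = 345 mm, which satisfies the 273 mm minimum.
Going = (20 − 1) × 345 = 6555 mm.
Enclosure = 6555 + 976 + 1275 = 8806 mm.

8806 mm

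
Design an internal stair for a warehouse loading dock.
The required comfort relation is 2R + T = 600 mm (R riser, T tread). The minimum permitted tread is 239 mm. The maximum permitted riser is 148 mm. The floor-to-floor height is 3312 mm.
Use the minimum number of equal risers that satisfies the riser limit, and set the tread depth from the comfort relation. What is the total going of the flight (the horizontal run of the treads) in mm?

3312 / 148 = 22.378 → round up to 23 risers.
Riser R = 3312 / 23 = 144 mm, within the 148 mm limit.
T = 600 − 2·144 = 312 mm, which satisfies the 239 mm minimum.
Going = (23 − 1) × 312 = 6864 mm.

6864 mm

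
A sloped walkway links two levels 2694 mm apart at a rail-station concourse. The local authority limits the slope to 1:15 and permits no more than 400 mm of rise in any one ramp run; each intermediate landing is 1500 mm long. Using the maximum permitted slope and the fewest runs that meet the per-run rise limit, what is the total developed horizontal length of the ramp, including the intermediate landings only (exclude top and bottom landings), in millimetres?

49410 mm

2694 / 400 = 6.74, so 7 ramp runs are needed. That means 6 intermediate landings.
Ramp run (horizontal) at 1:15: 2694 × 15 = 40410 mm.
6 intermediate landings contribute 6 × 1500 = 9000 mm.
Developed length = 40410 + 9000 = 49410 mm.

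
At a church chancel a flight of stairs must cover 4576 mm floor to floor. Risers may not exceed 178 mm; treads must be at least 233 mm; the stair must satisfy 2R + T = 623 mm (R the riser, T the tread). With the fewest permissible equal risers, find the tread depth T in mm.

271 mm

4576 / 178 = 25.708 → round up to 26 risers.
R = 4576 ÷ 26 = 176 mm.
From 2R + T = 623: T = 623 − 352 = 271 mm.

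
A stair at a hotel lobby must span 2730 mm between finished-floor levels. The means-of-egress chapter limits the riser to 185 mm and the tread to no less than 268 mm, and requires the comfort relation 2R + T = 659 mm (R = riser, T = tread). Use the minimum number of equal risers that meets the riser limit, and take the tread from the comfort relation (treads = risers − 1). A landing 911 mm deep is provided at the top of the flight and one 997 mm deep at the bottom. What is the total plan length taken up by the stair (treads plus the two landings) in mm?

2730 / 185 = 14.757 → round up to 15 risers.
Riser R = 2730 / 15 = 182 mm, within the 185 mm limit.
From 2R + T = 659: T = 659 − 364 = 295 mm.
Going = (15 − 1) × 295 = 4130 mm.
Enclosure = 4130 + 911 + 997 = 6038 mm.

6038 mm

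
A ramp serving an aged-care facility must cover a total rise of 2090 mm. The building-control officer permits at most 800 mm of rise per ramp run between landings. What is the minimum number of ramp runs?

3 runs

⌈2090/800⌉ = 3 ramp runs.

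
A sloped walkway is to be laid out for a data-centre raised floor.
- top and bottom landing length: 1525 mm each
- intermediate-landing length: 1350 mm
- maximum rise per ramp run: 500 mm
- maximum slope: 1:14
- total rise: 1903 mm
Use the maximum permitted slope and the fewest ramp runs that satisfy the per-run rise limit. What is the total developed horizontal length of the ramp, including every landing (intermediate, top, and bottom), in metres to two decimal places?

33.74 m

1903 / 500 = 3.81, so 4 ramp runs are needed. That means 3 intermediate landings.
Horizontal run for 1903 mm of rise at 1:14 is 1903 × 14 = 26642 mm.
Intermediate landings: 3 × 1350 = 4050 mm.
Top and bottom landings: 2 × 1525 = 3050 mm.
Total = 26642 + 4050 + 3050 = 33742 mm.
= 33.74 m.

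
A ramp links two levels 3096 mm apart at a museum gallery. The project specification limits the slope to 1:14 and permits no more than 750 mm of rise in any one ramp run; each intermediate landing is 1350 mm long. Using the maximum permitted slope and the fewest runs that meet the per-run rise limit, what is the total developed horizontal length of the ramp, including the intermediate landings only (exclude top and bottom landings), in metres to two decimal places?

At most 750 each: 3096/750 = 4.13, giving 5 ramp runs. That means 4 intermediate landings.
Horizontal run for 3096 mm of rise at 1:14 is 3096 × 14 = 43344 mm.
4 intermediate landings contribute 4 × 1350 = 5400 mm.
Developed length = 43344 + 5400 = 48744 mm.
= 48.74 m.

48.74 m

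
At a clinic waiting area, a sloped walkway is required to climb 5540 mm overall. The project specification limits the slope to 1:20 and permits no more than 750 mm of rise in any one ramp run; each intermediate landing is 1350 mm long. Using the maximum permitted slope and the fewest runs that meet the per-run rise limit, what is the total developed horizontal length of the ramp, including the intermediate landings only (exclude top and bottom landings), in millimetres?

120250 mm

At most 750 each: 5540/750 = 7.39, giving 8 ramp runs. That means 7 intermediate landings.
Horizontal run for 5540 mm of rise at 1:20 is 5540 × 20 = 110800 mm.
7 intermediate landings contribute 7 × 1350 = 9450 mm.
Total developed length = 110800 + 9450 = 120250 mm.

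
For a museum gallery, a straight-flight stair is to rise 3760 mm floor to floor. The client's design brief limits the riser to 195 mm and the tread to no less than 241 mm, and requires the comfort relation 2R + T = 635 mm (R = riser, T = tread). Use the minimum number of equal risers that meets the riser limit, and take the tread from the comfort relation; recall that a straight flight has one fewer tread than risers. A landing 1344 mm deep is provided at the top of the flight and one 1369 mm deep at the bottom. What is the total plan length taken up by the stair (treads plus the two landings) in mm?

At most 195 each: 3760/195 = 19.28, giving 20 risers.
R = 3760 ÷ 20 = 188 mm.
T = 635 − 2·188 = 259 mm, which satisfies the 241 mm minimum.
20 risers give 19 treads; going = 19 × 259 = 4921 mm.
Enclosure = 4921 + 1344 + 1369 = 7634 mm.

7634 mm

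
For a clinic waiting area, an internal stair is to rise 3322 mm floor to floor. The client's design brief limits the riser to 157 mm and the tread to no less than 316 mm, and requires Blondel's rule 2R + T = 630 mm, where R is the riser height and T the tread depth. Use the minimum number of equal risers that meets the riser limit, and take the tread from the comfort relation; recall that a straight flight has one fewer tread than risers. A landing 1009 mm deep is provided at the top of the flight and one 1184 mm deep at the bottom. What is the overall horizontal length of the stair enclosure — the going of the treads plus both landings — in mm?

9081 mm

3322 / 157 = 21.16, so 22 risers are needed.
R = 3322 ÷ 22 = 151 mm.
From 2R + T = 630: T = 630 − 302 = 328 mm.
Treads = 22 − 1 = 21; going = 21 × 328 = 6888 mm.
Add landings: 6888 + 1009 + 1184 = 9081 mm.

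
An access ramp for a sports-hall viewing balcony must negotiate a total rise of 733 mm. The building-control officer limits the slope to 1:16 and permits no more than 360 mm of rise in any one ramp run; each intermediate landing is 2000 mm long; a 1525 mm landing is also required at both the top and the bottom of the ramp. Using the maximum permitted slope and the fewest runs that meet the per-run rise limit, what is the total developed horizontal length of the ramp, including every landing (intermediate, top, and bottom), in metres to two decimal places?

18.78 m

733 / 360 = 2.036 → round up to 3 ramp runs. That means 2 intermediate landings.
Horizontal run for 733 mm of rise at 1:16 is 733 × 16 = 11728 mm.
2 intermediate landings contribute 2 × 2000 = 4000 mm.
Top and bottom landings: 2 × 1525 = 3050 mm.
Total = 11728 + 4000 + 3050 = 18778 mm.
= 18.78 m.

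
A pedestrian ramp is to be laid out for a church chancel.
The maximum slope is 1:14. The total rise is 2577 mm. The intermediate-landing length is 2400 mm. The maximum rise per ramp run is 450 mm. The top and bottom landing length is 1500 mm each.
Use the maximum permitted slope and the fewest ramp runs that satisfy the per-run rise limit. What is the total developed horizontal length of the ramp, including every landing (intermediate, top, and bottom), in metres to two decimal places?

2577 / 450 = 5.727 → round up to 6 ramp runs. That means 5 intermediate landings.
Ramp run (horizontal) at 1:14: 2577 × 14 = 36078 mm.
Intermediate landings: 5 × 2400 = 12000 mm.
Top and bottom landings: 2 × 1500 = 3000 mm.
Total = 36078 + 12000 + 3000 = 51078 mm.
= 51.08 m.

51.08 m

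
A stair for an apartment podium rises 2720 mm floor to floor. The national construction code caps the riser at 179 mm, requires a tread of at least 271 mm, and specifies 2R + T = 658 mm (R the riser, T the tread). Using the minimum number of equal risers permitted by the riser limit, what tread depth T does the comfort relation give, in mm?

318 mm

2720 / 179 = 15.196 → round up to 16 risers.
R = 2720 ÷ 16 = 170 mm.
Tread T = 658 − 2 × 170 = 318 mm (≥ 271 mm).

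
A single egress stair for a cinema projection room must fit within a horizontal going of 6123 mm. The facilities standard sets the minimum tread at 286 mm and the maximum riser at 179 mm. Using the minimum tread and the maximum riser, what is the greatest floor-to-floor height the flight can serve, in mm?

Treads that fit: ⌊6123 / 286⌋ = 21.
Risers = treads + 1 = 22.
Maximum height = 22 × 179 = 3938 mm.

3938 mm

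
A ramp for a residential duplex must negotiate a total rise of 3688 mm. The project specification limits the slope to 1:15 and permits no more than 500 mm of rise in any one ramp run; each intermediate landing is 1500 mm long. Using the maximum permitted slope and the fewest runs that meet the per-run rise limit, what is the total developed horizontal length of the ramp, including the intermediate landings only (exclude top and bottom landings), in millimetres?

At most 500 each: 3688/500 = 7.38, giving 8 ramp runs. That means 7 intermediate landings.
Horizontal run for 3688 mm of rise at 1:15 is 3688 × 15 = 55320 mm.
7 intermediate landings contribute 7 × 1500 = 10500 mm.
Developed length = 55320 + 10500 = 65820 mm.

65820 mm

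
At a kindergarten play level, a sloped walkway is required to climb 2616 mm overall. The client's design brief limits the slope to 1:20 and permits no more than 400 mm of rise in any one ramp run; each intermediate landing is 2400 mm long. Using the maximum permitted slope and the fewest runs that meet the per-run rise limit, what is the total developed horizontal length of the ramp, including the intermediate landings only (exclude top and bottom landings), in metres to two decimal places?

66.72 m

⌈2616/400⌉ = 7 ramp runs. That means 6 intermediate landings.
Ramp run (horizontal) at 1:20: 2616 × 20 = 52320 mm.
6 intermediate landings contribute 6 × 2400 = 14400 mm.
Developed length = 52320 + 14400 = 66720 mm.
= 66.72 m.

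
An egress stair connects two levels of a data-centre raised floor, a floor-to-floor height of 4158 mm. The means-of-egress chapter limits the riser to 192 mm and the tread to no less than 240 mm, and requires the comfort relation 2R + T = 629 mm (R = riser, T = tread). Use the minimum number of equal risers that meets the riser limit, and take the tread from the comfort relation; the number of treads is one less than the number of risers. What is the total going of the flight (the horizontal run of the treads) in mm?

4158 / 192 = 21.656 → round up to 22 risers.
R = 4158 ÷ 22 = 189 mm.
T = 629 − 2·189 = 251 mm, which satisfies the 240 mm minimum.
Treads = 22 − 1 = 21; going = 21 × 251 = 5271 mm.

5271 mm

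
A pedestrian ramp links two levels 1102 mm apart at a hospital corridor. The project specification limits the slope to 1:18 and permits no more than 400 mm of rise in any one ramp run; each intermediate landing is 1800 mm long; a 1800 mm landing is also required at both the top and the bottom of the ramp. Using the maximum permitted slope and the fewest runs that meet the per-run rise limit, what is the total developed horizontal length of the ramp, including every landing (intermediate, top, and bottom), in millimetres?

⌈1102/400⌉ = 3 ramp runs. That means 2 intermediate landings.
Ramp run (horizontal) at 1:18: 1102 × 18 = 19836 mm.
Intermediate landings: 2 × 1800 = 3600 mm.
Top and bottom landings: 2 × 1800 = 3600 mm.
Total = 19836 + 3600 + 3600 = 27036 mm.

27036 mm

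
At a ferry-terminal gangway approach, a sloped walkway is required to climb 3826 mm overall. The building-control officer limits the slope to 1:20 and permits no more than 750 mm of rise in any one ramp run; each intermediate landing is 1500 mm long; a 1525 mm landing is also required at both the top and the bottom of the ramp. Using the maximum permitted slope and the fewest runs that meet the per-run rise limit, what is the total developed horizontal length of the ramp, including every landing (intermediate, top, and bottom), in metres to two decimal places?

⌈3826/750⌉ = 6 ramp runs. That means 5 intermediate landings.
Ramp run (horizontal) at 1:20: 3826 × 20 = 76520 mm.
5 intermediate landings contribute 5 × 1500 = 7500 mm.
Top and bottom landings: 2 × 1525 = 3050 mm.
Total = 76520 + 7500 + 3050 = 87070 mm.
= 87.07 m.

87.07 m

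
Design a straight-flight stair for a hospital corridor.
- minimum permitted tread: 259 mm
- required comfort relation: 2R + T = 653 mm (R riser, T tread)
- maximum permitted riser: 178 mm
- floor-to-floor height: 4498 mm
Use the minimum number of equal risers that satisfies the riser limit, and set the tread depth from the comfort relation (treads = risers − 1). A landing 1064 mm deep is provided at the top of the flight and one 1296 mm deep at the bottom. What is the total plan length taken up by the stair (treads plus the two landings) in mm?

4498 / 178 = 25.27, so 26 risers are needed.
Riser R = 4498 / 26 = 173 mm, within the 178 mm limit.
From 2R + T = 653: T = 653 − 346 = 307 mm.
Going = (26 − 1) × 307 = 7675 mm.
Enclosure = 7675 + 1064 + 1296 = 10035 mm.

10035 mm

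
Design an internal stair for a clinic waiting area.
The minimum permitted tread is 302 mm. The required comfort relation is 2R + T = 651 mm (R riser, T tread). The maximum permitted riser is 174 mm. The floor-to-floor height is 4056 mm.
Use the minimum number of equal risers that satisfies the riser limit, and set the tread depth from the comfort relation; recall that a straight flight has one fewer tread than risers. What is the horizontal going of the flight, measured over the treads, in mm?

4056 / 174 = 23.31, so 24 risers are needed.
Each riser is 4056/24 = 169 mm (≤ 174 mm).
From 2R + T = 651: T = 651 − 338 = 313 mm.
Going = (24 − 1) × 313 = 7199 mm.

7199 mm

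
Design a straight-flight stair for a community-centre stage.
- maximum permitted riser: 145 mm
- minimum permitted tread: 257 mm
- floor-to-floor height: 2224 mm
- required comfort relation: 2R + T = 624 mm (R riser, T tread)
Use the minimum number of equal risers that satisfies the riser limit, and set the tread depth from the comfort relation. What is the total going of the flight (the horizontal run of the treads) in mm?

5190 mm

⌈2224/145⌉ = 16 risers.
R = 2224 ÷ 16 = 139 mm.
T = 624 − 2·139 = 346 mm, which satisfies the 257 mm minimum.
Going = (16 − 1) × 346 = 5190 mm.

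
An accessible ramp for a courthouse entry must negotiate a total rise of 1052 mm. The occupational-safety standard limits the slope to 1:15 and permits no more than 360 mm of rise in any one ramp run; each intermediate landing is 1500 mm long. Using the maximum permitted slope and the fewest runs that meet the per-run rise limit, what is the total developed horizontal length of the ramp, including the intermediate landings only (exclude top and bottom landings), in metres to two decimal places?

At most 360 each: 1052/360 = 2.92, giving 3 ramp runs. That means 2 intermediate landings.
Horizontal run for 1052 mm of rise at 1:15 is 1052 × 15 = 15780 mm.
2 intermediate landings contribute 2 × 1500 = 3000 mm.
Total developed length = 15780 + 3000 = 18780 mm.
= 18.78 m.

18.78 m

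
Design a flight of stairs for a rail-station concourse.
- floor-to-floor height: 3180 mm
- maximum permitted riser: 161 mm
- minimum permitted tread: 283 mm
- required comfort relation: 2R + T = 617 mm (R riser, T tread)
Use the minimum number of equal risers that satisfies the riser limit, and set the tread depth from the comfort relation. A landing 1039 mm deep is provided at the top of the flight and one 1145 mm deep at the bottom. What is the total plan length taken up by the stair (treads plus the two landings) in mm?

3180 / 161 = 19.752 → round up to 20 risers.
Riser R = 3180 / 20 = 159 mm, within the 161 mm limit.
Tread T = 617 − 2 × 159 = 299 mm (≥ 283 mm).
20 risers give 19 treads; going = 19 × 299 = 5681 mm.
Add landings: 5681 + 1039 + 1145 = 7865 mm.

7865 mm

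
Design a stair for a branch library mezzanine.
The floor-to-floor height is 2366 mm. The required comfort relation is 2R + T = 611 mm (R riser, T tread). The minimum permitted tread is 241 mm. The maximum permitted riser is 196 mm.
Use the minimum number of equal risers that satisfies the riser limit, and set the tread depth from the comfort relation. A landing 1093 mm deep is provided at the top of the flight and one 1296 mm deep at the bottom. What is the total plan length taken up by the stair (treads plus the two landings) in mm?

5353 mm

2366 / 196 = 12.07, so 13 risers are needed.
Riser R = 2366 / 13 = 182 mm, within the 196 mm limit.
From 2R + T = 611: T = 611 − 364 = 247 mm.
Going = (13 − 1) × 247 = 2964 mm.
Add landings: 2964 + 1093 + 1296 = 5353 mm.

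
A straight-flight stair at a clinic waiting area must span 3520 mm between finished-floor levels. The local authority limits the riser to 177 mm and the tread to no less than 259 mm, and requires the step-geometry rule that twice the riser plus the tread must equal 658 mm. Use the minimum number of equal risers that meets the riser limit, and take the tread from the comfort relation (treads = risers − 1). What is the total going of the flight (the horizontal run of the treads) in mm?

⌈3520/177⌉ = 20 risers.
Each riser is 3520/20 = 176 mm (≤ 177 mm).
Tread T = 658 − 2 × 176 = 306 mm (≥ 259 mm).
Treads = 20 − 1 = 19; going = 19 × 306 = 5814 mm.

5814 mm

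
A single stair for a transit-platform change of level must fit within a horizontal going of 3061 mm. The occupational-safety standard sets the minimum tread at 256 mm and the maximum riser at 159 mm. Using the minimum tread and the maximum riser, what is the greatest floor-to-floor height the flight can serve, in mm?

1908 mm

3061 / 256 = 11.96, so 11 treads fit.
Risers = treads + 1 = 12.
Maximum height = 12 × 159 = 1908 mm.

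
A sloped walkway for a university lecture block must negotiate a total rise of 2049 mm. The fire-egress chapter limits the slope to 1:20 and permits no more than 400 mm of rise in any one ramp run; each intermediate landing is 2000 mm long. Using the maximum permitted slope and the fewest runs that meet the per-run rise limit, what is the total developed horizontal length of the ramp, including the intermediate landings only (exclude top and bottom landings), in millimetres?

50980 mm

2049 / 400 = 5.12, so 6 ramp runs are needed. That means 5 intermediate landings.
Horizontal run for 2049 mm of rise at 1:20 is 2049 × 20 = 40980 mm.
Intermediate landings: 5 × 2000 = 10000 mm.
Total developed length = 40980 + 10000 = 50980 mm.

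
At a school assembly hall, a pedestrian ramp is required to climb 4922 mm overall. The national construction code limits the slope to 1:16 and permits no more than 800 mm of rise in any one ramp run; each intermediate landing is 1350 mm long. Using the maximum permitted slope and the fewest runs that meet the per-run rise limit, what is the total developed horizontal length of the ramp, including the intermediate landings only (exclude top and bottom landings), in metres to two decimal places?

⌈4922/800⌉ = 7 ramp runs. That means 6 intermediate landings.
Ramp run (horizontal) at 1:16: 4922 × 16 = 78752 mm.
6 intermediate landings contribute 6 × 1350 = 8100 mm.
Developed length = 78752 + 8100 = 86852 mm.
= 86.85 m.

86.85 m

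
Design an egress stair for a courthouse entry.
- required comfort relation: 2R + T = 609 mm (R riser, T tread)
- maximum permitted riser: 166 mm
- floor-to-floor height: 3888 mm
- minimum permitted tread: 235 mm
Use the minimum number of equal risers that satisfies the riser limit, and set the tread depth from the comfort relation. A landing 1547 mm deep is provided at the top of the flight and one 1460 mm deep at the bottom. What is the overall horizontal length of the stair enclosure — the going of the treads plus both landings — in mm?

9562 mm

3888 / 166 = 23.422 → round up to 24 risers.
R = 3888 ÷ 24 = 162 mm.
From 2R + T = 609: T = 609 − 324 = 285 mm.
Going = (24 − 1) × 285 = 6555 mm.
Enclosure = 6555 + 1547 + 1460 = 9562 mm.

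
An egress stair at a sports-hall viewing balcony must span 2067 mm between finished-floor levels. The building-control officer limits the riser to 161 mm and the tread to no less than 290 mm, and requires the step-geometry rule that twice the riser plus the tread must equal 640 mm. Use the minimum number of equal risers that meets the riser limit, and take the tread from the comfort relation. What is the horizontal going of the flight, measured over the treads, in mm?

3864 mm

At most 161 each: 2067/161 = 12.84, giving 13 risers.
R = 2067 ÷ 13 = 159 mm.
From 2R + T = 640: T = 640 − 318 = 322 mm.
Going = (13 − 1) × 322 = 3864 mm.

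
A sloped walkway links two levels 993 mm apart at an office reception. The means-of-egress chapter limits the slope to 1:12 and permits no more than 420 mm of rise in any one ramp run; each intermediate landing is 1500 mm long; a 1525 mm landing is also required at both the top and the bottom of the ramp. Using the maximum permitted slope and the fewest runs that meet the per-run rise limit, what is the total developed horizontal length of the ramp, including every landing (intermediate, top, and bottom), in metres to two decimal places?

993 / 420 = 2.364 → round up to 3 ramp runs. That means 2 intermediate landings.
Horizontal run for 993 mm of rise at 1:12 is 993 × 12 = 11916 mm.
2 intermediate landings contribute 2 × 1500 = 3000 mm.
Top and bottom landings: 2 × 1525 = 3050 mm.
Total = 11916 + 3000 + 3050 = 17966 mm.
= 17.97 m.

17.97 m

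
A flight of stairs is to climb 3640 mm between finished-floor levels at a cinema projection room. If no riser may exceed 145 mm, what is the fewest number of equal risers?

26 risers

⌈3640/145⌉ = 26 risers.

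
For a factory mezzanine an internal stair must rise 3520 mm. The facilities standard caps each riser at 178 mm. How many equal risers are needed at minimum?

⌈3520/178⌉ = 20 risers.

20 risers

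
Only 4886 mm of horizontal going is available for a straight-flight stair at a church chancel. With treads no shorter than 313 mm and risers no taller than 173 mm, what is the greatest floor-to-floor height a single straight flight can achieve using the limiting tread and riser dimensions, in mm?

2768 mm

4886 / 313 = 15.61, so 15 treads fit.
Risers = treads + 1 = 16.
Maximum height = 16 × 173 = 2768 mm.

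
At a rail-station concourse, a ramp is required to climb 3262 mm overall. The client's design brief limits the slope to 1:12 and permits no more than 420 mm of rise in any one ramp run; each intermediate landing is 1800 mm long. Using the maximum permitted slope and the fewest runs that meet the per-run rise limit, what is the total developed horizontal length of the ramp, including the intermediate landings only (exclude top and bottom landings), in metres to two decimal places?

3262 / 420 = 7.77, so 8 ramp runs are needed. That means 7 intermediate landings.
Horizontal run for 3262 mm of rise at 1:12 is 3262 × 12 = 39144 mm.
7 intermediate landings contribute 7 × 1800 = 12600 mm.
Developed length = 39144 + 12600 = 51744 mm.
= 51.74 m.

51.74 m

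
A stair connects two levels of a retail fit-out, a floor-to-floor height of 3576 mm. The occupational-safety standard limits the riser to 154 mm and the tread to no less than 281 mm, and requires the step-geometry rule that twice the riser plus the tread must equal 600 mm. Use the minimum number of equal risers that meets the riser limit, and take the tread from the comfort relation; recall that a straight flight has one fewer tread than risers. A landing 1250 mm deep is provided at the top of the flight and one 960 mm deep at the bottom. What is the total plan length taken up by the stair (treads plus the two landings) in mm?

9156 mm

At most 154 each: 3576/154 = 23.22, giving 24 risers.
R = 3576 ÷ 24 = 149 mm.
Tread T = 600 − 2 × 149 = 302 mm (≥ 281 mm).
24 risers give 23 treads; going = 23 × 302 = 6946 mm.
Enclosure = 6946 + 1250 + 960 = 9156 mm.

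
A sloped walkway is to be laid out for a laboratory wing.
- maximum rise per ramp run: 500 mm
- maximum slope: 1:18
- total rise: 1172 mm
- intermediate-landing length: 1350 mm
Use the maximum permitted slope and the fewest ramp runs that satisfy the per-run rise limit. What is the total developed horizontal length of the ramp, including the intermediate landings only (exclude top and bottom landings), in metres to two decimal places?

23.80 m

⌈1172/500⌉ = 3 ramp runs. That means 2 intermediate landings.
Horizontal run for 1172 mm of rise at 1:18 is 1172 × 18 = 21096 mm.
2 intermediate landings contribute 2 × 1350 = 2700 mm.
Developed length = 21096 + 2700 = 23796 mm.
= 23.80 m.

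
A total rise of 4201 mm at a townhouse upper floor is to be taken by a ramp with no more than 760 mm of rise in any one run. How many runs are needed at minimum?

6 runs

At most 760 each: 4201/760 = 5.53, giving 6 ramp runs.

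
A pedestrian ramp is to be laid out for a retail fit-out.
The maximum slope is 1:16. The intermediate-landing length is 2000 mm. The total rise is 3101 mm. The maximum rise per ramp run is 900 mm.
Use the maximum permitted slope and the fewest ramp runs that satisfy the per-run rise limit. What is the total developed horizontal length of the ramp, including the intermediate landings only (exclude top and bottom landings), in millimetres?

55616 mm

At most 900 each: 3101/900 = 3.45, giving 4 ramp runs. That means 3 intermediate landings.
Horizontal run for 3101 mm of rise at 1:16 is 3101 × 16 = 49616 mm.
3 intermediate landings contribute 3 × 2000 = 6000 mm.
Developed length = 49616 + 6000 = 55616 mm.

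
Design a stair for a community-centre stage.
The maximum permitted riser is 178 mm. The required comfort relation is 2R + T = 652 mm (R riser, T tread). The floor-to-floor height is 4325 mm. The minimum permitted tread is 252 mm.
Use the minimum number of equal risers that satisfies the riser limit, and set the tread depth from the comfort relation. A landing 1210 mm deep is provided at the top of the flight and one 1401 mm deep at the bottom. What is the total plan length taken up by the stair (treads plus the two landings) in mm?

9955 mm

At most 178 each: 4325/178 = 24.30, giving 25 risers.
Each riser is 4325/25 = 173 mm (≤ 178 mm).
From 2R + T = 652: T = 652 − 346 = 306 mm.
Treads = 25 − 1 = 24; going = 24 × 306 = 7344 mm.
Add landings: 7344 + 1210 + 1401 = 9955 mm.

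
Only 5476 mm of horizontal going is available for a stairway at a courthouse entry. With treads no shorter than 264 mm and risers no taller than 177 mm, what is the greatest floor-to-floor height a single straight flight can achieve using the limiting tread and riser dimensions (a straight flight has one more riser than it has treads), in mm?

Treads that fit: ⌊5476 / 264⌋ = 20.
Risers = treads + 1 = 21.
Maximum height = 21 × 177 = 3717 mm.

3717 mm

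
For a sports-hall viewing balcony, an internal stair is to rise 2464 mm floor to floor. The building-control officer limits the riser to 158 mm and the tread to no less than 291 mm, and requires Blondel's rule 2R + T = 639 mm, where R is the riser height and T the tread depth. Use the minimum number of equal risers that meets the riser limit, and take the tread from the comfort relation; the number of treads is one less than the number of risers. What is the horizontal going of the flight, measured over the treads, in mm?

4965 mm

⌈2464/158⌉ = 16 risers.
R = 2464 ÷ 16 = 154 mm.
From 2R + T = 639: T = 639 − 308 = 331 mm.
Going = (16 − 1) × 331 = 4965 mm.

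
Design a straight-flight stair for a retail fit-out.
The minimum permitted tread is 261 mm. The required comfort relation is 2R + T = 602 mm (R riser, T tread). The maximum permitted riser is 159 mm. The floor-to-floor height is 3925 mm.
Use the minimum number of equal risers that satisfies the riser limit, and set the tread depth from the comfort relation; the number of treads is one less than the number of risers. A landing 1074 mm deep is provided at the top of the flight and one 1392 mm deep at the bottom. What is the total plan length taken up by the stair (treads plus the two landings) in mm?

3925 / 159 = 24.69, so 25 risers are needed.
R = 3925 ÷ 25 = 157 mm.
Tread T = 602 − 2 × 157 = 288 mm (≥ 261 mm).
25 risers give 24 treads; going = 24 × 288 = 6912 mm.
Add landings: 6912 + 1074 + 1392 = 9378 mm.

9378 mm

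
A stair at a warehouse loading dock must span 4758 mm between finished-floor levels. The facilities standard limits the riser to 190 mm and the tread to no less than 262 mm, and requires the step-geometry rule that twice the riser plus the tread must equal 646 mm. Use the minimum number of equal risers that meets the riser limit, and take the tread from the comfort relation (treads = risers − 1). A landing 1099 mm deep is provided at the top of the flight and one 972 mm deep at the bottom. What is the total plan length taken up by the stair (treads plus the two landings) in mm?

9071 mm

At most 190 each: 4758/190 = 25.04, giving 26 risers.
Riser R = 4758 / 26 = 183 mm, within the 190 mm limit.
Tread T = 646 − 2 × 183 = 280 mm (≥ 262 mm).
Treads = 26 − 1 = 25; going = 25 × 280 = 7000 mm.
Enclosure = 7000 + 1099 + 972 = 9071 mm.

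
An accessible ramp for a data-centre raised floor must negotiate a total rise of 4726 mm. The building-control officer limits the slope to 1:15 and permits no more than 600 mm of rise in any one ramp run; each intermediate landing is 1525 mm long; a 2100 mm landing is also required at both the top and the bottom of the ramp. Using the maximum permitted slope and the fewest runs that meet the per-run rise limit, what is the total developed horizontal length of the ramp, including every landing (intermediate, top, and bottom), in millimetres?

85765 mm

4726 / 600 = 7.877 → round up to 8 ramp runs. That means 7 intermediate landings.
Ramp run (horizontal) at 1:15: 4726 × 15 = 70890 mm.
7 intermediate landings contribute 7 × 1525 = 10675 mm.
Top and bottom landings: 2 × 2100 = 4200 mm.
Total = 70890 + 10675 + 4200 = 85765 mm.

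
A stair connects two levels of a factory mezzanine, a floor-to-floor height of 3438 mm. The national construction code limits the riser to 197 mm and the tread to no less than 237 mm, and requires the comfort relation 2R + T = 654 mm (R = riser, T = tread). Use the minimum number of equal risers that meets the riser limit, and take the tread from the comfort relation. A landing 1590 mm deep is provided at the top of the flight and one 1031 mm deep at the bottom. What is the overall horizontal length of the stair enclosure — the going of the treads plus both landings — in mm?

At most 197 each: 3438/197 = 17.45, giving 18 risers.
Riser R = 3438 / 18 = 191 mm, within the 197 mm limit.
T = 654 − 2·191 = 272 mm, which satisfies the 237 mm minimum.
Treads = 18 − 1 = 17; going = 17 × 272 = 4624 mm.
Add landings: 4624 + 1590 + 1031 = 7245 mm.

7245 mm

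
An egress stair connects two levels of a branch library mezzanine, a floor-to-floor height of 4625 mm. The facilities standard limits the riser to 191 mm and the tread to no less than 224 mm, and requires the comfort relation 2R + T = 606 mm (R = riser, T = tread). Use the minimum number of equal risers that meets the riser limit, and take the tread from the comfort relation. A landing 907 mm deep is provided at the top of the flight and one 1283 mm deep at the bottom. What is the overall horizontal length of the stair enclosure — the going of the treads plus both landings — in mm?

7854 mm

4625 / 191 = 24.215 → round up to 25 risers.
Each riser is 4625/25 = 185 mm (≤ 191 mm).
From 2R + T = 606: T = 606 − 370 = 236 mm.
Treads = 25 − 1 = 24; going = 24 × 236 = 5664 mm.
Add landings: 5664 + 907 + 1283 = 7854 mm.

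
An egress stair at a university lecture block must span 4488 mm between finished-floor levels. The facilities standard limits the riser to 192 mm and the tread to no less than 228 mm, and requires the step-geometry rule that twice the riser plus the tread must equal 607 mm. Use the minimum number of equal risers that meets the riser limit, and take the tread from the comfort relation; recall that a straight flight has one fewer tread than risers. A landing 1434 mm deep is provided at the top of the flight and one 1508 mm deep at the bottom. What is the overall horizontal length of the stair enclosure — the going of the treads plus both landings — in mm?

4488 / 192 = 23.375 → round up to 24 risers.
R = 4488 ÷ 24 = 187 mm.
T = 607 − 2·187 = 233 mm, which satisfies the 228 mm minimum.
Going = (24 − 1) × 233 = 5359 mm.
Add landings: 5359 + 1434 + 1508 = 8301 mm.

8301 mm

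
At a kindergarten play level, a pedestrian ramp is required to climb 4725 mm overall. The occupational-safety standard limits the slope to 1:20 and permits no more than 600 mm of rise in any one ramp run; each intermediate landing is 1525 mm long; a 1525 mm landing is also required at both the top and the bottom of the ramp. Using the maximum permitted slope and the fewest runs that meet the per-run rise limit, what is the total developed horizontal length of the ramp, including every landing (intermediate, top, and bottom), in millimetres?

⌈4725/600⌉ = 8 ramp runs. That means 7 intermediate landings.
Ramp run (horizontal) at 1:20: 4725 × 20 = 94500 mm.
Intermediate landings: 7 × 1525 = 10675 mm.
Top and bottom landings: 2 × 1525 = 3050 mm.
Total = 94500 + 10675 + 3050 = 108225 mm.

108225 mm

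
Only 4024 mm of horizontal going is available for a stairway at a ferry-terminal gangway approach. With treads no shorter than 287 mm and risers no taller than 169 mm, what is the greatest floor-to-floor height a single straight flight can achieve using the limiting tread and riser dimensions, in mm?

2535 mm

4024 / 287 = 14.02, so 14 treads fit.
Risers = treads + 1 = 15.
Maximum height = 15 × 169 = 2535 mm.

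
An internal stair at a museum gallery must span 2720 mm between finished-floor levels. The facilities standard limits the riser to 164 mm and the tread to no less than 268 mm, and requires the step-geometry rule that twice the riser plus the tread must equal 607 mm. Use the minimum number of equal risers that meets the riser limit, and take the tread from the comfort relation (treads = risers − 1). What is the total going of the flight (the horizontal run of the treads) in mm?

2720 / 164 = 16.59, so 17 risers are needed.
Riser R = 2720 / 17 = 160 mm, within the 164 mm limit.
Tread T = 607 − 2 × 160 = 287 mm (≥ 268 mm).
Treads = 17 − 1 = 16; going = 16 × 287 = 4592 mm.

4592 mm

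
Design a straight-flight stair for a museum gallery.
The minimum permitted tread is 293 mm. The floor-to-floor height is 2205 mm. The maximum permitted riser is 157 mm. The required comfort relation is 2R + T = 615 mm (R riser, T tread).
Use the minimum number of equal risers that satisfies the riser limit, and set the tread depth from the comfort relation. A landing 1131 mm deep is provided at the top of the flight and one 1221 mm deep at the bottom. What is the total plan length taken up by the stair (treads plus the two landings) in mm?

6846 mm

⌈2205/157⌉ = 15 risers.
Riser R = 2205 / 15 = 147 mm, within the 157 mm limit.
From 2R + T = 615: T = 615 − 294 = 321 mm.
Going = (15 − 1) × 321 = 4494 mm.
Enclosure = 4494 + 1131 + 1221 = 6846 mm.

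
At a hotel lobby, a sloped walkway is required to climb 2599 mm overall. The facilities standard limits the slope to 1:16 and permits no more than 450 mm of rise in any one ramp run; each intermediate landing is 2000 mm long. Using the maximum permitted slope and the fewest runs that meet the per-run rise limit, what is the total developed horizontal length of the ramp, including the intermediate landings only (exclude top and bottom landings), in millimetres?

At most 450 each: 2599/450 = 5.78, giving 6 ramp runs. That means 5 intermediate landings.
Ramp run (horizontal) at 1:16: 2599 × 16 = 41584 mm.
Intermediate landings: 5 × 2000 = 10000 mm.
Total developed length = 41584 + 10000 = 51584 mm.

51584 mm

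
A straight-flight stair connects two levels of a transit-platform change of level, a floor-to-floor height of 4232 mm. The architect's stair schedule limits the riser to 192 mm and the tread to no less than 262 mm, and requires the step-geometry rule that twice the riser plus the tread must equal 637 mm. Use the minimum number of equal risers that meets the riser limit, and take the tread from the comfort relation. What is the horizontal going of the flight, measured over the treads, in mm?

At most 192 each: 4232/192 = 22.04, giving 23 risers.
R = 4232 ÷ 23 = 184 mm.
From 2R + T = 637: T = 637 − 368 = 269 mm.
Treads = 23 − 1 = 22; going = 22 × 269 = 5918 mm.

5918 mm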